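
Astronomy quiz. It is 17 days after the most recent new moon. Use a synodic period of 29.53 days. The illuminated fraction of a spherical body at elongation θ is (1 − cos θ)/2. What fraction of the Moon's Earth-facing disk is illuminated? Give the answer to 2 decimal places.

The Moon has covered 17/29.53 of its cycle, so θ ≈ 360° × 17/29.53 = 207.2°.
Illuminated fraction = (1 − cos 207.2°)/2 = (1 − (-0.889))/2 ≈ 0.945.

0.94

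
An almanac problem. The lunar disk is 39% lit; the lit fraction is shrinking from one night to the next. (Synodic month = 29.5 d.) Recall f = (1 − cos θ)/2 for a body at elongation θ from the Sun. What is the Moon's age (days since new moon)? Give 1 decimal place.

cos θ = 1 − 2f = 0.220, giving a principal value of 77.3°.
Waning ⇒ past full, so θ = 360° − 77.3° = 282.7°.
Age = 29.5 × 282.7°/360° ≈ 23.17 days.

23.2 days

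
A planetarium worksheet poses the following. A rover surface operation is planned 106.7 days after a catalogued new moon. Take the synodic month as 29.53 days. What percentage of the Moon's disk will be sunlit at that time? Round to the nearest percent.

88%

Reduce mod P: 106.7 − 3×29.53 = 18.11 d into the current lunation.
Elongation θ = 360° × 18.11/29.53 ≈ 220.8°.
With cos θ = (-0.757), the lit fraction is (1 − (-0.757))/2 ≈ 0.879, so 88%.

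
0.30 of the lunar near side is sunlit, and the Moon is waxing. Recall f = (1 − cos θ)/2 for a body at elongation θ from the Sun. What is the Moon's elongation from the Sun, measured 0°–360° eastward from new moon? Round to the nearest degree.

66°

Invert f = (1 − cos θ)/2 to get cos θ = 1 − 2(0.30) = 0.400, hence θ₀ = arccos 0.400 = 66.4°.
Before full moon the principal value applies: θ = 66.4°.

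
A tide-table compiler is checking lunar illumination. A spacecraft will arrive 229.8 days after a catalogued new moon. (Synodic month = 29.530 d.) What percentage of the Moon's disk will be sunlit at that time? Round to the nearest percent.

Reduce mod P: 229.8 − 7×29.530 = 23.09 d into the current lunation.
Elongation θ = 360° × 23.09/29.530 ≈ 281.5°.
cos 281.5° = 0.199, so f = (1 − 0.199)/2 = 0.400, so 40%.

40%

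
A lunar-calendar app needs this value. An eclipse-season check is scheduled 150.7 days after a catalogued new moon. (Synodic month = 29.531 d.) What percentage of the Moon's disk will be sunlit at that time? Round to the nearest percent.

10%

150.7 d spans 5 complete synodic months (5 × 29.531 = 147.66 d) plus 3.04 d.
Elongation θ = 360° × 3.04/29.531 ≈ 37.1°.
Illuminated fraction = (1 − cos 37.1°)/2 = (1 − 0.797)/2 ≈ 0.101, so 10%.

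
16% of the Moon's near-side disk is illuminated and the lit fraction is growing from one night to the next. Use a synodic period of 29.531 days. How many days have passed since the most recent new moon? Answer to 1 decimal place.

Invert f = (1 − cos θ)/2 to get cos θ = 1 − 2(0.16) = 0.680, hence θ₀ = arccos 0.680 = 47.2°.
Before full moon the principal value applies: θ = 47.2°.
At 360°/29.531 d per day, 47.2° corresponds to 3.87 days.

3.9 days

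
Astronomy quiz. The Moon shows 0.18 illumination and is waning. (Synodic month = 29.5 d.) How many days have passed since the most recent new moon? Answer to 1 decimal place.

cos θ = 1 − 2f = 0.640, giving a principal value of 50.2°.
Waning ⇒ past full, so θ = 360° − 50.2° = 309.8°.
At 360°/29.5 d per day, 309.8° corresponds to 25.39 days.

25.4 days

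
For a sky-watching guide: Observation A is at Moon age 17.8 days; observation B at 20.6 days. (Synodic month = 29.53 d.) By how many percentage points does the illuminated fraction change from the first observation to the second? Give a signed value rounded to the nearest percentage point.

-24 pp

First observation: θ = 360°·17.8/29.53 = 217.0°, so f = 0.899.
Second observation: θ = 251.1°, f = 0.662.
Δf = 0.662 − 0.899 = -0.238, i.e. -24 pp.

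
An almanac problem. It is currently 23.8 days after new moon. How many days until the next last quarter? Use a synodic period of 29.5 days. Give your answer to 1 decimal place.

Last quarter occurs at elongation 270°, i.e. at age 29.5 × 270/360 = 22.125 d.
This lunation's last quarter (22.125 d) has passed, so add one period: 51.625 − 23.8 = 27.825 days.

27.8 days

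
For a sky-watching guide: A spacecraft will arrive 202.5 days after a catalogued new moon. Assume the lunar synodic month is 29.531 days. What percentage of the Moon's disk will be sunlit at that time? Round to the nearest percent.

19%

202.5 d spans 6 complete synodic months (6 × 29.531 = 177.19 d) plus 25.31 d.
Phase angle: θ = 360°·(25.31 d)/(29.531 d) = 308.6°.
With cos θ = 0.624, the lit fraction is (1 − 0.624)/2 ≈ 0.188, so 19%.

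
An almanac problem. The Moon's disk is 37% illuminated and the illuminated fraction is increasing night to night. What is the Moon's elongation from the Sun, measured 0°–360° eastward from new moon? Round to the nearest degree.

From f = (1 − cos θ)/2: cos θ = 1 − 2×0.37 = 0.260; arccos → 74.9°.
The Moon is waxing (0°–180°), so θ = 74.9° directly.

75°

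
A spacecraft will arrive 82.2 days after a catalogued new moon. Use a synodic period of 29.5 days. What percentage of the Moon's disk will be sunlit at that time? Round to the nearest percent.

82.2 d spans 2 complete synodic months (2 × 29.5 = 59.00 d) plus 23.20 d.
Phase angle: θ = 360°·(23.20 d)/(29.5 d) = 283.1°.
With cos θ = 0.227, the lit fraction is (1 − 0.227)/2 ≈ 0.387, so 39%.

39%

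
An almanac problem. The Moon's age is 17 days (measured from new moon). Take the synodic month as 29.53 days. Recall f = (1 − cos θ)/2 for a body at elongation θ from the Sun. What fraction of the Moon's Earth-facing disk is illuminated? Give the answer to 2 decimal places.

Elongation θ = 360° × 17/29.53 ≈ 207.2°.
cos 207.2° = (-0.889), so f = (1 − (-0.889))/2 = 0.945.

0.94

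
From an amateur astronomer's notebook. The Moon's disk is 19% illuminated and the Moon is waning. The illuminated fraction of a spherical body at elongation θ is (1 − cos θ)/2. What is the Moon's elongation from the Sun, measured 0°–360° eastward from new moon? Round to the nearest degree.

From f = (1 − cos θ)/2: cos θ = 1 − 2×0.19 = 0.620; arccos → 51.7°.
Waning ⇒ past full, so θ = 360° − 51.7° = 308.3°.

308°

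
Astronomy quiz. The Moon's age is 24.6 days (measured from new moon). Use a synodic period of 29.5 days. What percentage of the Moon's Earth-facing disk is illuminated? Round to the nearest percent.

Phase angle: θ = 360°·(24.6 d)/(29.5 d) = 300.2°.
With cos θ = 0.503, the lit fraction is (1 − 0.503)/2 ≈ 0.248, so 25%.

25%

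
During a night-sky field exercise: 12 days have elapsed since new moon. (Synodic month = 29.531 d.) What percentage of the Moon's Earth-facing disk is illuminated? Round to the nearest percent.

92%

Phase angle: θ = 360°·(12 d)/(29.531 d) = 146.3°.
Illuminated fraction = (1 − cos 146.3°)/2 = (1 − (-0.832))/2 ≈ 0.916, so 92%.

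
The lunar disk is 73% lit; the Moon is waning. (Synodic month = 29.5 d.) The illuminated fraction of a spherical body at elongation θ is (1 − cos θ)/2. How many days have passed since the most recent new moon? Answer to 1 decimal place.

19.9 days

Invert f = (1 − cos θ)/2 to get cos θ = 1 − 2(0.73) = -0.460, hence θ₀ = arccos -0.460 = 117.4°.
Waning ⇒ past full, so θ = 360° − 117.4° = 242.6°.
That fraction of the synodic month is 242.6/360 × 29.5 d ≈ 19.88 d.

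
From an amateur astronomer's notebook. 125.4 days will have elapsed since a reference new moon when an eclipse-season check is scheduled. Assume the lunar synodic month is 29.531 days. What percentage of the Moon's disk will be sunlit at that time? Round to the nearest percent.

49%

Reduce mod P: 125.4 − 4×29.531 = 7.28 d into the current lunation.
Elongation θ = 360° × 7.28/29.531 ≈ 88.7°.
Illuminated fraction = (1 − cos 88.7°)/2 = (1 − 0.023)/2 ≈ 0.489, so 49%.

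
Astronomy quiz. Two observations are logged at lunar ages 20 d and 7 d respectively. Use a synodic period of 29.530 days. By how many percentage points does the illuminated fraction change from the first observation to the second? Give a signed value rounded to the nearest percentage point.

θ₁ = 360° × 20/29.530 = 243.8°, f₁ = (1 − cos θ₁)/2 = 0.721.
θ₂ = 360° × 7/29.530 = 85.3°, f₂ = (1 − cos θ₂)/2 = 0.459.
Change = f₂ − f₁ = -0.261 → -26 percentage points.

-26 percentage points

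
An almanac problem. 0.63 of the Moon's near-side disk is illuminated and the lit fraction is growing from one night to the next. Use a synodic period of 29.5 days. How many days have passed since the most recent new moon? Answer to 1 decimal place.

8.6 days

Invert f = (1 − cos θ)/2 to get cos θ = 1 − 2(0.63) = -0.260, hence θ₀ = arccos -0.260 = 105.1°.
Before full moon the principal value applies: θ = 105.1°.
At 360°/29.5 d per day, 105.1° corresponds to 8.61 days.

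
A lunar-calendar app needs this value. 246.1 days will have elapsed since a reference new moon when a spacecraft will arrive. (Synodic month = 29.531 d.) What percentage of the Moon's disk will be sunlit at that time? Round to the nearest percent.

Reduce mod P: 246.1 − 8×29.531 = 9.85 d into the current lunation.
Elongation θ = 360° × 9.85/29.531 ≈ 120.1°.
Illuminated fraction = (1 − cos 120.1°)/2 = (1 − (-0.502))/2 ≈ 0.751, so 75%.

75%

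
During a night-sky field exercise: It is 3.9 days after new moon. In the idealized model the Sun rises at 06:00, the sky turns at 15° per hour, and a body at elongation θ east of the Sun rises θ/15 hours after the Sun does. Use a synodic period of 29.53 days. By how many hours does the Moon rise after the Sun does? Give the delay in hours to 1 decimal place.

The Moon has covered 3.9/29.53 of its cycle, so θ ≈ 360° × 3.9/29.53 = 47.5°.
Delay after the Sun = 47.5° / (15°/h) ≈ 3.17 h.
So the Moon rises 3.17 h after the Sun.

3.2 h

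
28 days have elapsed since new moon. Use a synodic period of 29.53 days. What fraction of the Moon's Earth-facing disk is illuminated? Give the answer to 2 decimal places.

0.03

Elongation θ = 360° × 28/29.53 ≈ 341.3°.
With cos θ = 0.947, the lit fraction is (1 − 0.947)/2 ≈ 0.026.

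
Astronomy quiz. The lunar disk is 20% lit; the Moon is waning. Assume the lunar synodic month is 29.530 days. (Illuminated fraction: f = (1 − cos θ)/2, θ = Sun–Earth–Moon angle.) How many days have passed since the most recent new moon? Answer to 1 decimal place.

25.2 days

cos θ = 1 − 2f = 0.600, giving a principal value of 53.1°.
Since the Moon is past full (waning), take the reflex angle: θ = 360° − 53.1° = 306.9°.
That fraction of the synodic month is 306.9/360 × 29.530 d ≈ 25.17 d.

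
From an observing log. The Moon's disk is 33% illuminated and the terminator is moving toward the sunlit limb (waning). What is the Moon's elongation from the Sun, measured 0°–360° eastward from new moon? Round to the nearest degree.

290°

Invert f = (1 − cos θ)/2 to get cos θ = 1 − 2(0.33) = 0.340, hence θ₀ = arccos 0.340 = 70.1°.
Since the Moon is past full (waning), take the reflex angle: θ = 360° − 70.1° = 289.9°.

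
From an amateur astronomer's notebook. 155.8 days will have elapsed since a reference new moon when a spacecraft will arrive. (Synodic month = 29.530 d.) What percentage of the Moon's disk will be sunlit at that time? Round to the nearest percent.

155.8 d spans 5 complete synodic months (5 × 29.530 = 147.65 d) plus 8.15 d.
The Moon has covered 8.15/29.530 of its cycle, so θ ≈ 360° × 8.15/29.530 = 99.4°.
Illuminated fraction = (1 − cos 99.4°)/2 = (1 − (-0.163))/2 ≈ 0.581, so 58%.

58%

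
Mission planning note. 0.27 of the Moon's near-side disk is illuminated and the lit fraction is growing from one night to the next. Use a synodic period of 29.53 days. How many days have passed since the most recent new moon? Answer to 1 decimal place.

cos θ = 1 − 2f = 0.460, giving a principal value of 62.6°.
Before full moon the principal value applies: θ = 62.6°.
Age = 29.53 × 62.6°/360° ≈ 5.14 days.

5.1 days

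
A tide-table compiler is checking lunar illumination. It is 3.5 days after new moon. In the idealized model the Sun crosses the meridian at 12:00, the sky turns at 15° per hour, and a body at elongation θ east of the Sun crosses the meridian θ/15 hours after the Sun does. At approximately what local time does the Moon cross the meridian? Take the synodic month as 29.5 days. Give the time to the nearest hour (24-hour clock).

Elongation θ = 360° × 3.5/29.5 ≈ 42.7°.
The Moon trails the Sun by θ/15 = 42.7/15 ≈ 2.85 hours.
12:00 + 2.85 h ≈ 14:51 → 15:00 to the nearest hour.

15:00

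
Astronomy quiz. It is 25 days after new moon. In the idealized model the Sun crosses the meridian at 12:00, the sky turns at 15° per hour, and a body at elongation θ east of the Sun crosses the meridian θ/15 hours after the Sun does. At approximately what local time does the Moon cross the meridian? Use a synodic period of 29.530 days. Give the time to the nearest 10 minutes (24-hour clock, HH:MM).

The Moon has covered 25/29.530 of its cycle, so θ ≈ 360° × 25/29.530 = 304.8°.
The Moon trails the Sun by θ/15 = 304.8/15 ≈ 20.32 hours.
12:00 + 20.318 h ≈ 08:19 → 08:20 to the nearest ten minutes.

08:20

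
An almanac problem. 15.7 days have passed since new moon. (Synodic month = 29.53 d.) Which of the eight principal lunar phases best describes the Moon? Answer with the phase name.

θ ≈ 360° × 15.7/29.53 = 191°, which falls in the full moon sector.

full moon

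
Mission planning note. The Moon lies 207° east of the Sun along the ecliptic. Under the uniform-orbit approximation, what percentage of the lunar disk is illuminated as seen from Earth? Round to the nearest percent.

cos 207° = (-0.891), so f = (1 − (-0.891))/2 = 0.946, i.e. 95%.

95%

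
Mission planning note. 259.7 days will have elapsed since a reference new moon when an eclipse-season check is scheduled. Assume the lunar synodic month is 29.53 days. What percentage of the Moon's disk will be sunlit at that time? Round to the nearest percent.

259.7/29.53 = 8.794 lunations, so 8 complete cycles and 23.46 d into the next.
The Moon has covered 23.46/29.53 of its cycle, so θ ≈ 360° × 23.46/29.53 = 286.0°.
cos 286.0° = 0.276, so f = (1 − 0.276)/2 = 0.362, so 36%.

36%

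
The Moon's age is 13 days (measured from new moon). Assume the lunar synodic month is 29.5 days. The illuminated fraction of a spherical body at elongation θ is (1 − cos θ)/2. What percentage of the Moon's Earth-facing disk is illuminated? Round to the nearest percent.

97%

The Moon has covered 13/29.5 of its cycle, so θ ≈ 360° × 13/29.5 = 158.6°.
Illuminated fraction = (1 − cos 158.6°)/2 = (1 − (-0.931))/2 ≈ 0.966, so 97%.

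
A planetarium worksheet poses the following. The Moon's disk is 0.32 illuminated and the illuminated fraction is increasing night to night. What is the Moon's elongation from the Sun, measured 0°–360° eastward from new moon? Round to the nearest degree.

69°

cos θ = 1 − 2f = 0.360, giving a principal value of 68.9°.
The Moon is waxing (0°–180°), so θ = 68.9° directly.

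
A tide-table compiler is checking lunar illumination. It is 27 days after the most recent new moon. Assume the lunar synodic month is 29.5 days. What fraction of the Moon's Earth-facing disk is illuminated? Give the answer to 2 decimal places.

Elongation θ = 360° × 27/29.5 ≈ 329.5°.
With cos θ = 0.862, the lit fraction is (1 − 0.862)/2 ≈ 0.069.

0.07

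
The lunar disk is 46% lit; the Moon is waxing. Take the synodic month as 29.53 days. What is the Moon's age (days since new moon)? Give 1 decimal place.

cos θ = 1 − 2f = 0.080, giving a principal value of 85.4°.
Before full moon the principal value applies: θ = 85.4°.
At 360°/29.53 d per day, 85.4° corresponds to 7.01 days.

7.0 days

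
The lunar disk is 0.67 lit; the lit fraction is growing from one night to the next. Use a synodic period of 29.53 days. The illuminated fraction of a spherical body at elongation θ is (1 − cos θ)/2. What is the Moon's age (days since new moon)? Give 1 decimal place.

Invert f = (1 − cos θ)/2 to get cos θ = 1 − 2(0.67) = -0.340, hence θ₀ = arccos -0.340 = 109.9°.
Before full moon the principal value applies: θ = 109.9°.
That fraction of the synodic month is 109.9/360 × 29.53 d ≈ 9.01 d.

9.0 days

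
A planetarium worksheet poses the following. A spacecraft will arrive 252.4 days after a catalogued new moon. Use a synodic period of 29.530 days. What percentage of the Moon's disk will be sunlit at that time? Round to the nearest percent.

252.4 d spans 8 complete synodic months (8 × 29.530 = 236.24 d) plus 16.16 d.
Elongation θ = 360° × 16.16/29.530 ≈ 197.0°.
With cos θ = (-0.956), the lit fraction is (1 − (-0.956))/2 ≈ 0.978, so 98%.

98%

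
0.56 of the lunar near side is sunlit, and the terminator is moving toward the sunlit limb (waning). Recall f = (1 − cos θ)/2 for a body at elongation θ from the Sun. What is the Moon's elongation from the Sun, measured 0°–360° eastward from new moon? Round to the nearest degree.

From f = (1 − cos θ)/2: cos θ = 1 − 2×0.56 = -0.120; arccos → 96.9°.
Waning ⇒ past full, so θ = 360° − 96.9° = 263.1°.

263°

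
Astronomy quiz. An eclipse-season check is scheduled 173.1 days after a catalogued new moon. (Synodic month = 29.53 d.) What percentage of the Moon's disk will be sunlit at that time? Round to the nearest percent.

18%

Reduce mod P: 173.1 − 5×29.53 = 25.45 d into the current lunation.
The Moon has covered 25.45/29.53 of its cycle, so θ ≈ 360° × 25.45/29.53 = 310.3°.
cos 310.3° = 0.646, so f = (1 − 0.646)/2 = 0.177, so 18%.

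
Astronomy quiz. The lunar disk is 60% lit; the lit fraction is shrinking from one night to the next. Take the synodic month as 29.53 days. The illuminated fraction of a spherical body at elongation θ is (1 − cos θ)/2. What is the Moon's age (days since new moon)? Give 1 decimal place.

From f = (1 − cos θ)/2: cos θ = 1 − 2×0.60 = -0.200; arccos → 101.5°.
A waning Moon lies in 180°–360°, so θ = 360° − 101.5° = 258.5°.
That fraction of the synodic month is 258.5/360 × 29.53 d ≈ 21.20 d.

21.2 days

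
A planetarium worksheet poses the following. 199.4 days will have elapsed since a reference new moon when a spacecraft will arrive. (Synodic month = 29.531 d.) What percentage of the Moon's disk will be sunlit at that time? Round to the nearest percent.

199.4 d spans 6 complete synodic months (6 × 29.531 = 177.19 d) plus 22.21 d.
The Moon has covered 22.21/29.531 of its cycle, so θ ≈ 360° × 22.21/29.531 = 270.8°.
cos 270.8° = 0.014, so f = (1 − 0.014)/2 = 0.493, so 49%.

49%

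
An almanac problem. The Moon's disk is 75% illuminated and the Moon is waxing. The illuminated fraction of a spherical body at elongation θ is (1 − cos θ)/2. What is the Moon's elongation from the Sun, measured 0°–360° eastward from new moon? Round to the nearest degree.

From f = (1 − cos θ)/2: cos θ = 1 − 2×0.75 = -0.500; arccos → 120.0°.
The Moon is waxing (0°–180°), so θ = 120.0° directly.

120°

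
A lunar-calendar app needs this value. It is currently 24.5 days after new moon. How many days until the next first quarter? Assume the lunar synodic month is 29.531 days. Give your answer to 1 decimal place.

First quarter occurs at elongation 90°, i.e. at age 29.531 × 90/360 = 7.383 d.
Already past this cycle's first quarter; the next is at 7.383 + 29.531 = 36.914 d, so 36.914 − 24.5 = 12.414 days.

12.4 days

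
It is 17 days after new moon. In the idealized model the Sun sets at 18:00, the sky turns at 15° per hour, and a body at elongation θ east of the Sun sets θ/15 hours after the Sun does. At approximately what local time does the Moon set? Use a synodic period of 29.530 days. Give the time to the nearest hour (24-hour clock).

08:00

The Moon has covered 17/29.530 of its cycle, so θ ≈ 360° × 17/29.530 = 207.2°.
Delay after the Sun = 207.2° / (15°/h) ≈ 13.82 h.
18:00 + 13.82 h ≈ 07:49 → 08:00 to the nearest hour.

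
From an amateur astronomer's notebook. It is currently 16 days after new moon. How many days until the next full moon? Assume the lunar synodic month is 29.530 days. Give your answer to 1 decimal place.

Full moon occurs at elongation 180°, i.e. at age 29.530 × 180/360 = 14.765 d.
This lunation's full moon (14.765 d) has passed, so add one period: 44.295 − 16 = 28.295 days.

28.3 days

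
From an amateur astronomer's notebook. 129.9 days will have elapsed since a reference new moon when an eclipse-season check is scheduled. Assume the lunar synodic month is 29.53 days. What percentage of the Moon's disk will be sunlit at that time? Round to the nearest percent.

Reduce mod P: 129.9 − 4×29.53 = 11.78 d into the current lunation.
Elongation θ = 360° × 11.78/29.53 ≈ 143.6°.
Illuminated fraction = (1 − cos 143.6°)/2 = (1 − (-0.805))/2 ≈ 0.902, so 90%.

90%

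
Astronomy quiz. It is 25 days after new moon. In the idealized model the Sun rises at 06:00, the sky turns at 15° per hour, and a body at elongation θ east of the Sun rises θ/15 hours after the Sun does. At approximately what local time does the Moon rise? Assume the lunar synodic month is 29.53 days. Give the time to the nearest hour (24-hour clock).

02:00

The Moon has covered 25/29.53 of its cycle, so θ ≈ 360° × 25/29.53 = 304.8°.
At 15° of sky rotation per hour, 304.8° corresponds to a 20.32 h lag.
06:00 + 20.32 h ≈ 02:19 → 02:00 to the nearest hour.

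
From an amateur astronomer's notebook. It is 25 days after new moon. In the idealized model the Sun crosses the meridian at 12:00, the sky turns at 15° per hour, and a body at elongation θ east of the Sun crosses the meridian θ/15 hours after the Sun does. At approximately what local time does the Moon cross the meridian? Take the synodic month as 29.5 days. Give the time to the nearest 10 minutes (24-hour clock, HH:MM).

08:20

Phase angle: θ = 360°·(25 d)/(29.5 d) = 305.1°.
At 15° of sky rotation per hour, 305.1° corresponds to a 20.34 h lag.
12:00 + 20.339 h ≈ 08:20 → 08:20 to the nearest ten minutes.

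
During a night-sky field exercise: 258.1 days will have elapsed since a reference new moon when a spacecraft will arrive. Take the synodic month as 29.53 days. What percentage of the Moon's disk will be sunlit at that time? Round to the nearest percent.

53%

Reduce mod P: 258.1 − 8×29.53 = 21.86 d into the current lunation.
Elongation θ = 360° × 21.86/29.53 ≈ 266.5°.
With cos θ = (-0.061), the lit fraction is (1 − (-0.061))/2 ≈ 0.531, so 53%.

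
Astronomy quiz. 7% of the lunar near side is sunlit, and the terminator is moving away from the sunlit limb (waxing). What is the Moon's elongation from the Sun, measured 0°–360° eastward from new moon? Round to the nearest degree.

Invert f = (1 − cos θ)/2 to get cos θ = 1 − 2(0.07) = 0.860, hence θ₀ = arccos 0.860 = 30.7°.
Waxing ⇒ before full, so θ = 30.7°.

31°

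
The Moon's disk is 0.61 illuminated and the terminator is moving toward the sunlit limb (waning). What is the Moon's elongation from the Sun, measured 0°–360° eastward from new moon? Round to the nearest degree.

Invert f = (1 − cos θ)/2 to get cos θ = 1 − 2(0.61) = -0.220, hence θ₀ = arccos -0.220 = 102.7°.
Since the Moon is past full (waning), take the reflex angle: θ = 360° − 102.7° = 257.3°.

257°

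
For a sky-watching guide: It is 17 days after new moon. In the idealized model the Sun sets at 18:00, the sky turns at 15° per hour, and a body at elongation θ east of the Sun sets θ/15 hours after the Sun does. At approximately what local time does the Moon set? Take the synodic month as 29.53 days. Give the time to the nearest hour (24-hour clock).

08:00

The Moon has covered 17/29.53 of its cycle, so θ ≈ 360° × 17/29.53 = 207.2°.
At 15° of sky rotation per hour, 207.2° corresponds to a 13.82 h lag.
18:00 + 13.82 h ≈ 07:49 → 08:00 to the nearest hour.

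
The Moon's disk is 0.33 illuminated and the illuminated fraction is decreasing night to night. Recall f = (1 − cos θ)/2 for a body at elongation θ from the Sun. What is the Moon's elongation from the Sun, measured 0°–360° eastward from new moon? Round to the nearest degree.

290°

Invert f = (1 − cos θ)/2 to get cos θ = 1 − 2(0.33) = 0.340, hence θ₀ = arccos 0.340 = 70.1°.
Since the Moon is past full (waning), take the reflex angle: θ = 360° − 70.1° = 289.9°.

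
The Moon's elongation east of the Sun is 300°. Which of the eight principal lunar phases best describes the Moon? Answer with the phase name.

waning crescent

300° lies in the waning crescent sector of the 8-phase cycle.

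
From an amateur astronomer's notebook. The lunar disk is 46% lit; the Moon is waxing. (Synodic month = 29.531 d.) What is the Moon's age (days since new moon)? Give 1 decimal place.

cos θ = 1 − 2f = 0.080, giving a principal value of 85.4°.
Waxing ⇒ before full, so θ = 85.4°.
Age = 29.531 × 85.4°/360° ≈ 7.01 days.

7.0 days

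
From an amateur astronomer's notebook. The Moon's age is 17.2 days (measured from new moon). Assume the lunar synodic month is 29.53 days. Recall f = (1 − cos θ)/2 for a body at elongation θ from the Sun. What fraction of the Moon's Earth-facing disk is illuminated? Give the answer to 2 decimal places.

Elongation θ = 360° × 17.2/29.53 ≈ 209.7°.
Illuminated fraction = (1 − cos 209.7°)/2 = (1 − (-0.869))/2 ≈ 0.934.

0.93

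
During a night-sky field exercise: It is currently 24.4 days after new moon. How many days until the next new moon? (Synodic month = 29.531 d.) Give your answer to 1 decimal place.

One full lunation from the last new moon is 29.531 d; remaining = 29.531 − 24.4 = 5.131 d.

5.1 days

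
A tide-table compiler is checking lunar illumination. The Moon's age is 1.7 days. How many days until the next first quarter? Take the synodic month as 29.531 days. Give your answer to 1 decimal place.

5.7 days

First quarter occurs at elongation 90°, i.e. at age 29.531 × 90/360 = 7.383 d.
That is 7.383 − 1.7 = 5.683 days ahead.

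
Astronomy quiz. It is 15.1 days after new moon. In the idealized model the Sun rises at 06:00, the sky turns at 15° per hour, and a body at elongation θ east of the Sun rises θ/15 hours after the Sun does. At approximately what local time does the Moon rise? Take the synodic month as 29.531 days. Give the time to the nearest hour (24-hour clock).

The Moon has covered 15.1/29.531 of its cycle, so θ ≈ 360° × 15.1/29.531 = 184.1°.
Delay after the Sun = 184.1° / (15°/h) ≈ 12.27 h.
06:00 + 12.27 h ≈ 18:16 → 18:00 to the nearest hour.

18:00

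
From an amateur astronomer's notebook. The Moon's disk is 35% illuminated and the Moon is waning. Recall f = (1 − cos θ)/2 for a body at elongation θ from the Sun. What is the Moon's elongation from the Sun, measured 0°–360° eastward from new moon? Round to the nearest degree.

287°

From f = (1 − cos θ)/2: cos θ = 1 − 2×0.35 = 0.300; arccos → 72.5°.
Waning ⇒ past full, so θ = 360° − 72.5° = 287.5°.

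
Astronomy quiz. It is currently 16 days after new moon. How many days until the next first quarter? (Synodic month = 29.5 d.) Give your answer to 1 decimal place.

20.9 days

First quarter occurs at elongation 90°, i.e. at age 29.5 × 90/360 = 7.375 d.
This lunation's first quarter (7.375 d) has passed, so add one period: 36.875 − 16 = 20.875 days.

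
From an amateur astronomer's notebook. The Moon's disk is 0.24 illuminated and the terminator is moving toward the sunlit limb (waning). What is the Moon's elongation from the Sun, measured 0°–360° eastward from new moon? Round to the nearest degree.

301°

cos θ = 1 − 2f = 0.520, giving a principal value of 58.7°.
A waning Moon lies in 180°–360°, so θ = 360° − 58.7° = 301.3°.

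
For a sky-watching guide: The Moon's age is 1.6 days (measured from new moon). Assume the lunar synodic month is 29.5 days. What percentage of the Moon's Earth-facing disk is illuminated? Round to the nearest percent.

3%

The Moon has covered 1.6/29.5 of its cycle, so θ ≈ 360° × 1.6/29.5 = 19.5°.
With cos θ = 0.942, the lit fraction is (1 − 0.942)/2 ≈ 0.029, so 3%.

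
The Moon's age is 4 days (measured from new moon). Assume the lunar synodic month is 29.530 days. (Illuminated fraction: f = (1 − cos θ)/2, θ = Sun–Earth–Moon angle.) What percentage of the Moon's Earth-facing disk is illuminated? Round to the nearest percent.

17%

The Moon has covered 4/29.530 of its cycle, so θ ≈ 360° × 4/29.530 = 48.8°.
cos 48.8° = 0.659, so f = (1 − 0.659)/2 = 0.170, so 17%.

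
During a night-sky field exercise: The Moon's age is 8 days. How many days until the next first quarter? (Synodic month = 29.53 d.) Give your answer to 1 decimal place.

First quarter occurs at elongation 90°, i.e. at age 29.53 × 90/360 = 7.383 d.
This lunation's first quarter (7.383 d) has passed, so add one period: 36.913 − 8 = 28.913 days.

28.9 days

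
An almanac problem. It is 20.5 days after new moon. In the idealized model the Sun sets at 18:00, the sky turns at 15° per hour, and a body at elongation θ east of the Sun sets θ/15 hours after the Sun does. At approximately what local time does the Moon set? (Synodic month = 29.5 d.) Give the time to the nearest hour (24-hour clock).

Elongation θ = 360° × 20.5/29.5 ≈ 250.2°.
Delay after the Sun = 250.2° / (15°/h) ≈ 16.68 h.
18:00 + 16.68 h ≈ 10:41 → 11:00 to the nearest hour.

11:00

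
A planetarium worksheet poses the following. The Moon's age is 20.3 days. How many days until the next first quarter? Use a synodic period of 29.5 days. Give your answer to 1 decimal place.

16.6 days

First quarter occurs at elongation 90°, i.e. at age 29.5 × 90/360 = 7.375 d.
This lunation's first quarter (7.375 d) has passed, so add one period: 36.875 − 20.3 = 16.575 days.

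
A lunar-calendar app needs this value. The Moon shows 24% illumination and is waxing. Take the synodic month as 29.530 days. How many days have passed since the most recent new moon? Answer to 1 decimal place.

Invert f = (1 − cos θ)/2 to get cos θ = 1 − 2(0.24) = 0.520, hence θ₀ = arccos 0.520 = 58.7°.
Before full moon the principal value applies: θ = 58.7°.
That fraction of the synodic month is 58.7/360 × 29.530 d ≈ 4.81 d.

4.8 days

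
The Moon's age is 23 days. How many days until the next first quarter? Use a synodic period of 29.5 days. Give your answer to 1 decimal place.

13.9 days

First quarter is 0.25 of the way through the cycle: age 0.25 × 29.5 = 7.375 d.
Already past this cycle's first quarter; the next is at 7.375 + 29.5 = 36.875 d, so 36.875 − 23 = 13.875 days.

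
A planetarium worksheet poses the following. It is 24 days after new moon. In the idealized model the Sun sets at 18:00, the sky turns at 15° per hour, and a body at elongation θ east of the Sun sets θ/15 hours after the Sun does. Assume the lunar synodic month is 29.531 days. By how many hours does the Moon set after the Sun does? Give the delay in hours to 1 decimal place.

The Moon has covered 24/29.531 of its cycle, so θ ≈ 360° × 24/29.531 = 292.6°.
Delay after the Sun = 292.6° / (15°/h) ≈ 19.50 h.
So the Moon sets 19.50 h after the Sun.

19.5 h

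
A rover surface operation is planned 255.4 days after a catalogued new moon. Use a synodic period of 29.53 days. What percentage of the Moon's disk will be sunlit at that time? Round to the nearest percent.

80%

255.4/29.53 = 8.649 lunations, so 8 complete cycles and 19.16 d into the next.
The Moon has covered 19.16/29.53 of its cycle, so θ ≈ 360° × 19.16/29.53 = 233.6°.
Illuminated fraction = (1 − cos 233.6°)/2 = (1 − (-0.594))/2 ≈ 0.797, so 80%.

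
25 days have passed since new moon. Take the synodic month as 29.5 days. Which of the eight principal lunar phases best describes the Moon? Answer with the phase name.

At 25/29.5 of the cycle, θ ≈ 305° — the waning crescent range.

waning crescent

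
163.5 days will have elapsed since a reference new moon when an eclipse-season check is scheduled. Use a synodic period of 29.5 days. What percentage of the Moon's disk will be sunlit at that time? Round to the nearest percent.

98%

Reduce mod P: 163.5 − 5×29.5 = 16.00 d into the current lunation.
Phase angle: θ = 360°·(16.00 d)/(29.5 d) = 195.3°.
cos 195.3° = (-0.965), so f = (1 − (-0.965))/2 = 0.982, so 98%.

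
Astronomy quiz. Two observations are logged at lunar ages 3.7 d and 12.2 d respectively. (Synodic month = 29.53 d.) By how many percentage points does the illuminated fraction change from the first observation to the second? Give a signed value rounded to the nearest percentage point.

θ₁ = 360° × 3.7/29.53 = 45.1°, f₁ = (1 − cos θ₁)/2 = 0.147.
θ₂ = 360° × 12.2/29.53 = 148.7°, f₂ = (1 − cos θ₂)/2 = 0.927.
Change = f₂ − f₁ = +0.780 → +78 percentage points.

+78 percentage points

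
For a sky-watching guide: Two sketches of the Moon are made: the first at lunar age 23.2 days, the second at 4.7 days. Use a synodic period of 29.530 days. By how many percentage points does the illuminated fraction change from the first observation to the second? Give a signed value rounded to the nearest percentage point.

-16 pp

First observation: θ = 360°·23.2/29.530 = 282.8°, so f = 0.389.
Second observation: θ = 57.3°, f = 0.230.
Δf = 0.230 − 0.389 = -0.159, i.e. -16 pp.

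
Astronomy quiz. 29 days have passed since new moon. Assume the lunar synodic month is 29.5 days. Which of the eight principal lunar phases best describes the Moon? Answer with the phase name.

new moon

At 29/29.5 of the cycle, θ ≈ 354° — the new moon range.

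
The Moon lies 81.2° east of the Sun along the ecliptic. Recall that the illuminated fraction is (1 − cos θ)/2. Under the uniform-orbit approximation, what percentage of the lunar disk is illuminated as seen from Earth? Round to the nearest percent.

Half-versine of 81.2°: (1 − 0.153)/2 = 0.424, i.e. 42%.

42%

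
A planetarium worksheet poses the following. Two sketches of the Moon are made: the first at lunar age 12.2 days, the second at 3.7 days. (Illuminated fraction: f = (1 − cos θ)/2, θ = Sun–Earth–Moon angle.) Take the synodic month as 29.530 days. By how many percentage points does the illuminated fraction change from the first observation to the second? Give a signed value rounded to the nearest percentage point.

θ₁ = 360° × 12.2/29.530 = 148.7°, f₁ = (1 − cos θ₁)/2 = 0.927.
θ₂ = 360° × 3.7/29.530 = 45.1°, f₂ = (1 − cos θ₂)/2 = 0.147.
Change = f₂ − f₁ = -0.780 → -78 percentage points.

-78 pp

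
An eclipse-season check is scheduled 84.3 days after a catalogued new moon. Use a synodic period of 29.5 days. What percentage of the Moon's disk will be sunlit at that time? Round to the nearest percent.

19%

84.3/29.5 = 2.858 lunations, so 2 complete cycles and 25.30 d into the next.
Phase angle: θ = 360°·(25.30 d)/(29.5 d) = 308.7°.
cos 308.7° = 0.626, so f = (1 − 0.626)/2 = 0.187, so 19%.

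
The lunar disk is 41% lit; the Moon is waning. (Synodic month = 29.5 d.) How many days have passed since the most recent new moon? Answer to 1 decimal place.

23.0 days

cos θ = 1 − 2f = 0.180, giving a principal value of 79.6°.
Waning ⇒ past full, so θ = 360° − 79.6° = 280.4°.
At 360°/29.5 d per day, 280.4° corresponds to 22.97 days.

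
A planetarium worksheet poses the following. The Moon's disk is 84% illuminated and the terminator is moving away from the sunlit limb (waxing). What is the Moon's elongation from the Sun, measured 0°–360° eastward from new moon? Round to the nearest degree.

From f = (1 − cos θ)/2: cos θ = 1 − 2×0.84 = -0.680; arccos → 132.8°.
Waxing ⇒ before full, so θ = 132.8°.

133°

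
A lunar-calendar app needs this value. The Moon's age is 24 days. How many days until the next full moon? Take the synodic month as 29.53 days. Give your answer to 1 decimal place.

Full moon is 0.5 of the way through the cycle: age 0.5 × 29.53 = 14.765 d.
Already past this cycle's full moon; the next is at 14.765 + 29.53 = 44.295 d, so 44.295 − 24 = 20.295 days.

20.3 days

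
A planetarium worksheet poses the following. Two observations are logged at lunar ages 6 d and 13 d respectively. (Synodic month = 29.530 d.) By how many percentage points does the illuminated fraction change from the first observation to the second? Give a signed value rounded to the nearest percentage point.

First observation: θ = 360°·6/29.530 = 73.1°, so f = 0.355.
Second observation: θ = 158.5°, f = 0.965.
Δf = 0.965 − 0.355 = +0.610, i.e. +61 pp.

+61 percentage points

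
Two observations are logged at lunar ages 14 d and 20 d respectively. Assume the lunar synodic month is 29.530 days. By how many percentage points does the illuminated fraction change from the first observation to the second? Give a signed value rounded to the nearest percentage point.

θ₁ = 360° × 14/29.530 = 170.7°, f₁ = (1 − cos θ₁)/2 = 0.993.
θ₂ = 360° × 20/29.530 = 243.8°, f₂ = (1 − cos θ₂)/2 = 0.721.
Change = f₂ − f₁ = -0.273 → -27 percentage points.

-27 percentage points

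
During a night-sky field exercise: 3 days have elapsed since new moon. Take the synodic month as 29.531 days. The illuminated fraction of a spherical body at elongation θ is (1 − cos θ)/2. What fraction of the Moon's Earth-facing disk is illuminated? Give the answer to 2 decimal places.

Elongation θ = 360° × 3/29.531 ≈ 36.6°.
With cos θ = 0.803, the lit fraction is (1 − 0.803)/2 ≈ 0.098.

0.10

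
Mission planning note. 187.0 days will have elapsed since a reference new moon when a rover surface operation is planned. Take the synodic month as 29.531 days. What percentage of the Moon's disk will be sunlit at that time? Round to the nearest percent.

75%

Reduce mod P: 187.0 − 6×29.531 = 9.81 d into the current lunation.
The Moon has covered 9.81/29.531 of its cycle, so θ ≈ 360° × 9.81/29.531 = 119.6°.
With cos θ = (-0.495), the lit fraction is (1 − (-0.495))/2 ≈ 0.747, so 75%.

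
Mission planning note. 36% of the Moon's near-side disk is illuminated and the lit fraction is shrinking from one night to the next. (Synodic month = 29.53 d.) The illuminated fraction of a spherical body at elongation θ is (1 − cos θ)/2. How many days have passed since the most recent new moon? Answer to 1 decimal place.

23.5 days

From f = (1 − cos θ)/2: cos θ = 1 − 2×0.36 = 0.280; arccos → 73.7°.
A waning Moon lies in 180°–360°, so θ = 360° − 73.7° = 286.3°.
Age = 29.53 × 286.3°/360° ≈ 23.48 days.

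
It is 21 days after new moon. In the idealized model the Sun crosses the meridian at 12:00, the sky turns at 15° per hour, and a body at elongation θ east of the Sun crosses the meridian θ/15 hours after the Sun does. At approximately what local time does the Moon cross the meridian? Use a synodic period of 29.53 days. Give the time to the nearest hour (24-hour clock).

The Moon has covered 21/29.53 of its cycle, so θ ≈ 360° × 21/29.53 = 256.0°.
Delay after the Sun = 256.0° / (15°/h) ≈ 17.07 h.
12:00 + 17.07 h ≈ 05:04 → 05:00 to the nearest hour.

05:00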